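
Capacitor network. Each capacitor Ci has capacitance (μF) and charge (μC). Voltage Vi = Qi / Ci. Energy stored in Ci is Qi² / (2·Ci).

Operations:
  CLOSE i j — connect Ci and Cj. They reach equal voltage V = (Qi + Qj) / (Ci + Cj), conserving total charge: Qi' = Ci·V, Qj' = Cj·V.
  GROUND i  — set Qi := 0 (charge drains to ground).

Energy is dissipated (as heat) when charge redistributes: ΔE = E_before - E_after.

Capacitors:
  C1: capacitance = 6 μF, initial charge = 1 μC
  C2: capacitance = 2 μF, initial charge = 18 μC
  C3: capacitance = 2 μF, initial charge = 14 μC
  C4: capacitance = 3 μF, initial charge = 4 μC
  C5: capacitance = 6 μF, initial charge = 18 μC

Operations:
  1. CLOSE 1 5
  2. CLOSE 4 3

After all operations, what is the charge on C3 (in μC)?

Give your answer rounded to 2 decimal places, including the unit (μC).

Answer: 7.20 μC

Derivation:
Initial: C1(6μF, Q=1μC, V=0.17V), C2(2μF, Q=18μC, V=9.00V), C3(2μF, Q=14μC, V=7.00V), C4(3μF, Q=4μC, V=1.33V), C5(6μF, Q=18μC, V=3.00V)
Op 1: CLOSE 1-5: Q_total=19.00, C_total=12.00, V=1.58; Q1=9.50, Q5=9.50; dissipated=12.042
Op 2: CLOSE 4-3: Q_total=18.00, C_total=5.00, V=3.60; Q4=10.80, Q3=7.20; dissipated=19.267
Final charges: Q1=9.50, Q2=18.00, Q3=7.20, Q4=10.80, Q5=9.50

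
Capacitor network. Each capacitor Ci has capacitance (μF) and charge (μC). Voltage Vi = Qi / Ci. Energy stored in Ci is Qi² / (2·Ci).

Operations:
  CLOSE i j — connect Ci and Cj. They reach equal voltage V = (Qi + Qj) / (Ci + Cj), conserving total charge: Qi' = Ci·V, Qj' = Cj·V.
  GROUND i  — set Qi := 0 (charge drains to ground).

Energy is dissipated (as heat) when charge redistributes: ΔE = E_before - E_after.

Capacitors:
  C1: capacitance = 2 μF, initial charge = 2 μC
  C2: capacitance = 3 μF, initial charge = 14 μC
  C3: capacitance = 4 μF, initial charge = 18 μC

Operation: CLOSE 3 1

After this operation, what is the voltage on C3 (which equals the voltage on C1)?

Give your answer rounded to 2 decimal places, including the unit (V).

Initial: C1(2μF, Q=2μC, V=1.00V), C2(3μF, Q=14μC, V=4.67V), C3(4μF, Q=18μC, V=4.50V)
Op 1: CLOSE 3-1: Q_total=20.00, C_total=6.00, V=3.33; Q3=13.33, Q1=6.67; dissipated=8.167

Answer: 3.33 V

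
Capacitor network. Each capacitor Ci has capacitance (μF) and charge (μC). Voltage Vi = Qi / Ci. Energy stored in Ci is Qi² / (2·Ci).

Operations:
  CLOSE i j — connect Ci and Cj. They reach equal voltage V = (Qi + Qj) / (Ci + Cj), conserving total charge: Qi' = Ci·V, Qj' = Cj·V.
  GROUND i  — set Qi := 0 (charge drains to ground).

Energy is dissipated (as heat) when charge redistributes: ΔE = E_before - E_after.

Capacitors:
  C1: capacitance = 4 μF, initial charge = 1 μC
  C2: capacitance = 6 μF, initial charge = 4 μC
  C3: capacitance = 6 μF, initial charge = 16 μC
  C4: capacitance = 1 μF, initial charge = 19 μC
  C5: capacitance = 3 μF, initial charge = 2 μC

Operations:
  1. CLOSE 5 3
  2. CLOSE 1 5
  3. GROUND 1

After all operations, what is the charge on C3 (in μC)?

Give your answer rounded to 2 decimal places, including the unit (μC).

Initial: C1(4μF, Q=1μC, V=0.25V), C2(6μF, Q=4μC, V=0.67V), C3(6μF, Q=16μC, V=2.67V), C4(1μF, Q=19μC, V=19.00V), C5(3μF, Q=2μC, V=0.67V)
Op 1: CLOSE 5-3: Q_total=18.00, C_total=9.00, V=2.00; Q5=6.00, Q3=12.00; dissipated=4.000
Op 2: CLOSE 1-5: Q_total=7.00, C_total=7.00, V=1.00; Q1=4.00, Q5=3.00; dissipated=2.625
Op 3: GROUND 1: Q1=0; energy lost=2.000
Final charges: Q1=0.00, Q2=4.00, Q3=12.00, Q4=19.00, Q5=3.00

Answer: 12.00 μC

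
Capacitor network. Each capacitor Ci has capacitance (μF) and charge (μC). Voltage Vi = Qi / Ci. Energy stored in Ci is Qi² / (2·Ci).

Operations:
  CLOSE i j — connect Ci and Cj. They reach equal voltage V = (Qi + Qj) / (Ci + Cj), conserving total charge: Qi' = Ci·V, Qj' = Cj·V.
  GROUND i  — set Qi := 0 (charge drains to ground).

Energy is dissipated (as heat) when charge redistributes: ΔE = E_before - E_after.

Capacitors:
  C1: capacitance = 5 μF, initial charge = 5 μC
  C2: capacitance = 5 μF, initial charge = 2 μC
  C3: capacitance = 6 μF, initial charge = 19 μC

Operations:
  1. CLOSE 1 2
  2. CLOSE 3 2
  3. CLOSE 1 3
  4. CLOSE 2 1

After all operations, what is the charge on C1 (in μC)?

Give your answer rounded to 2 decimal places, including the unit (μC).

Answer: 8.70 μC

Derivation:
Initial: C1(5μF, Q=5μC, V=1.00V), C2(5μF, Q=2μC, V=0.40V), C3(6μF, Q=19μC, V=3.17V)
Op 1: CLOSE 1-2: Q_total=7.00, C_total=10.00, V=0.70; Q1=3.50, Q2=3.50; dissipated=0.450
Op 2: CLOSE 3-2: Q_total=22.50, C_total=11.00, V=2.05; Q3=12.27, Q2=10.23; dissipated=8.297
Op 3: CLOSE 1-3: Q_total=15.77, C_total=11.00, V=1.43; Q1=7.17, Q3=8.60; dissipated=2.469
Op 4: CLOSE 2-1: Q_total=17.40, C_total=10.00, V=1.74; Q2=8.70, Q1=8.70; dissipated=0.468
Final charges: Q1=8.70, Q2=8.70, Q3=8.60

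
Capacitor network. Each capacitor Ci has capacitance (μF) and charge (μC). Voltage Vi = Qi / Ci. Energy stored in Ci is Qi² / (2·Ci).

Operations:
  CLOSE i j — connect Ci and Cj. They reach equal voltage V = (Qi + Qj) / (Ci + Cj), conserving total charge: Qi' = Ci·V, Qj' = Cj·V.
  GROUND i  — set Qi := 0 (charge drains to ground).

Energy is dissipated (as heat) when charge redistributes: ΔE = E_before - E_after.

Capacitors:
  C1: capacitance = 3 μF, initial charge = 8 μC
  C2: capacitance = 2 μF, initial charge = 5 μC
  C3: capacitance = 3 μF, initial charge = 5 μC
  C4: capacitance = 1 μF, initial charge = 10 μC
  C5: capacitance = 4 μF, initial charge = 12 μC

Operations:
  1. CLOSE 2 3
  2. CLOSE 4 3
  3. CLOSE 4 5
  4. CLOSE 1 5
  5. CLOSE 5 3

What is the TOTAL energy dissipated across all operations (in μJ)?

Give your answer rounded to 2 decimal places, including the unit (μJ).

Initial: C1(3μF, Q=8μC, V=2.67V), C2(2μF, Q=5μC, V=2.50V), C3(3μF, Q=5μC, V=1.67V), C4(1μF, Q=10μC, V=10.00V), C5(4μF, Q=12μC, V=3.00V)
Op 1: CLOSE 2-3: Q_total=10.00, C_total=5.00, V=2.00; Q2=4.00, Q3=6.00; dissipated=0.417
Op 2: CLOSE 4-3: Q_total=16.00, C_total=4.00, V=4.00; Q4=4.00, Q3=12.00; dissipated=24.000
Op 3: CLOSE 4-5: Q_total=16.00, C_total=5.00, V=3.20; Q4=3.20, Q5=12.80; dissipated=0.400
Op 4: CLOSE 1-5: Q_total=20.80, C_total=7.00, V=2.97; Q1=8.91, Q5=11.89; dissipated=0.244
Op 5: CLOSE 5-3: Q_total=23.89, C_total=7.00, V=3.41; Q5=13.65, Q3=10.24; dissipated=0.907
Total dissipated: 25.967 μJ

Answer: 25.97 μJ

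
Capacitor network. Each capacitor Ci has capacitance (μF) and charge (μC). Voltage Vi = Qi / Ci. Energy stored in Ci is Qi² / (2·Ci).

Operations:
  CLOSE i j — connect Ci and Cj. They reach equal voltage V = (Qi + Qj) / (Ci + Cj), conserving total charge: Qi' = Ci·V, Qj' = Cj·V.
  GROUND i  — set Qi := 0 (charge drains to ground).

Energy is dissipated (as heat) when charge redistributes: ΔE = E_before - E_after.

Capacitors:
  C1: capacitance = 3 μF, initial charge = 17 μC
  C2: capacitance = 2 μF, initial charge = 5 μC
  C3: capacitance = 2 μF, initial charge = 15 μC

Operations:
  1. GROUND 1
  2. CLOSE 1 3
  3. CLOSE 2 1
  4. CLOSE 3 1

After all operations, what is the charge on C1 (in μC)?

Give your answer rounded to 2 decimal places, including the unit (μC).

Answer: 8.64 μC

Derivation:
Initial: C1(3μF, Q=17μC, V=5.67V), C2(2μF, Q=5μC, V=2.50V), C3(2μF, Q=15μC, V=7.50V)
Op 1: GROUND 1: Q1=0; energy lost=48.167
Op 2: CLOSE 1-3: Q_total=15.00, C_total=5.00, V=3.00; Q1=9.00, Q3=6.00; dissipated=33.750
Op 3: CLOSE 2-1: Q_total=14.00, C_total=5.00, V=2.80; Q2=5.60, Q1=8.40; dissipated=0.150
Op 4: CLOSE 3-1: Q_total=14.40, C_total=5.00, V=2.88; Q3=5.76, Q1=8.64; dissipated=0.024
Final charges: Q1=8.64, Q2=5.60, Q3=5.76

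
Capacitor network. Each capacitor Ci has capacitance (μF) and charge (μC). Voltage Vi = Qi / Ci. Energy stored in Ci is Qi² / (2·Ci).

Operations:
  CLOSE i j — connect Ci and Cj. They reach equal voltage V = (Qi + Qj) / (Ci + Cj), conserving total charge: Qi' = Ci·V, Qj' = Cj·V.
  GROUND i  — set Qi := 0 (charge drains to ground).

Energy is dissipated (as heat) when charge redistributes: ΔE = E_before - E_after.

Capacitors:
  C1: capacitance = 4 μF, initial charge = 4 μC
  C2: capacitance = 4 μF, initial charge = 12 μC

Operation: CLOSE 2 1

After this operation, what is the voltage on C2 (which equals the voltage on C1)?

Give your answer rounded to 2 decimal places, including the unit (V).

Answer: 2.00 V

Derivation:
Initial: C1(4μF, Q=4μC, V=1.00V), C2(4μF, Q=12μC, V=3.00V)
Op 1: CLOSE 2-1: Q_total=16.00, C_total=8.00, V=2.00; Q2=8.00, Q1=8.00; dissipated=4.000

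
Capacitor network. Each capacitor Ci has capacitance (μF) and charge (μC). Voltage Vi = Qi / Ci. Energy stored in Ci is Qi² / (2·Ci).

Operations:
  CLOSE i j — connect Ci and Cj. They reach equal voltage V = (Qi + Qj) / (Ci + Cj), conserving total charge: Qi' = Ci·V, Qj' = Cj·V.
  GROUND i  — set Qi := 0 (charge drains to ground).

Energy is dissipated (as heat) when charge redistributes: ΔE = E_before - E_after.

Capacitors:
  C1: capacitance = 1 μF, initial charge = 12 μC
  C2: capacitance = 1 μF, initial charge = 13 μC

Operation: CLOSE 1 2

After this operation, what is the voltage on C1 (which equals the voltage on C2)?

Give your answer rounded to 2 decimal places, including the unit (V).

Initial: C1(1μF, Q=12μC, V=12.00V), C2(1μF, Q=13μC, V=13.00V)
Op 1: CLOSE 1-2: Q_total=25.00, C_total=2.00, V=12.50; Q1=12.50, Q2=12.50; dissipated=0.250

Answer: 12.50 V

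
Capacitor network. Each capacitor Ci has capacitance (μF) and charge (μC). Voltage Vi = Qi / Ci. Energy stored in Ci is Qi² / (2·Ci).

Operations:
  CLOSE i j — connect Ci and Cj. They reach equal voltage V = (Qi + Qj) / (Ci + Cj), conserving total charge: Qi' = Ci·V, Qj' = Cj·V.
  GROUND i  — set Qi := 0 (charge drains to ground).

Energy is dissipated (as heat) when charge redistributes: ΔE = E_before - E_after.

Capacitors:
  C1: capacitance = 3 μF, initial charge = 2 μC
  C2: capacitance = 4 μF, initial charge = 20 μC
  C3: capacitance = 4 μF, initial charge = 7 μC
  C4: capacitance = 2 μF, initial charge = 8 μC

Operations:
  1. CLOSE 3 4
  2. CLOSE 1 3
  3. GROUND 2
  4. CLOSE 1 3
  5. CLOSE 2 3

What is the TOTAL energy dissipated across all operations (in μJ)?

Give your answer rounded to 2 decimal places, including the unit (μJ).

Answer: 59.19 μJ

Derivation:
Initial: C1(3μF, Q=2μC, V=0.67V), C2(4μF, Q=20μC, V=5.00V), C3(4μF, Q=7μC, V=1.75V), C4(2μF, Q=8μC, V=4.00V)
Op 1: CLOSE 3-4: Q_total=15.00, C_total=6.00, V=2.50; Q3=10.00, Q4=5.00; dissipated=3.375
Op 2: CLOSE 1-3: Q_total=12.00, C_total=7.00, V=1.71; Q1=5.14, Q3=6.86; dissipated=2.881
Op 3: GROUND 2: Q2=0; energy lost=50.000
Op 4: CLOSE 1-3: Q_total=12.00, C_total=7.00, V=1.71; Q1=5.14, Q3=6.86; dissipated=0.000
Op 5: CLOSE 2-3: Q_total=6.86, C_total=8.00, V=0.86; Q2=3.43, Q3=3.43; dissipated=2.939
Total dissipated: 59.195 μJ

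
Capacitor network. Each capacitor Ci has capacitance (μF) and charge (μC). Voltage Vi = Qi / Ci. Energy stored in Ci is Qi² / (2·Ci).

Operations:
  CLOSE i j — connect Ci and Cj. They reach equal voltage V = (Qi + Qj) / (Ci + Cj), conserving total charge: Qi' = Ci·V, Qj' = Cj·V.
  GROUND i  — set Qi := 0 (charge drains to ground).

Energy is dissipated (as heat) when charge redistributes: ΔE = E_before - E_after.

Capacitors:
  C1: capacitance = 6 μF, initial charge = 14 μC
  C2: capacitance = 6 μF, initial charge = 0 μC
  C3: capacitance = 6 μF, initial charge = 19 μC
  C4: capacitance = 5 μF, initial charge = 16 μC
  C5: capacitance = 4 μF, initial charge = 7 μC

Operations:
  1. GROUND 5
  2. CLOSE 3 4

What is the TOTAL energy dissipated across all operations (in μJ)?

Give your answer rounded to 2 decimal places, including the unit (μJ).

Initial: C1(6μF, Q=14μC, V=2.33V), C2(6μF, Q=0μC, V=0.00V), C3(6μF, Q=19μC, V=3.17V), C4(5μF, Q=16μC, V=3.20V), C5(4μF, Q=7μC, V=1.75V)
Op 1: GROUND 5: Q5=0; energy lost=6.125
Op 2: CLOSE 3-4: Q_total=35.00, C_total=11.00, V=3.18; Q3=19.09, Q4=15.91; dissipated=0.002
Total dissipated: 6.127 μJ

Answer: 6.13 μJ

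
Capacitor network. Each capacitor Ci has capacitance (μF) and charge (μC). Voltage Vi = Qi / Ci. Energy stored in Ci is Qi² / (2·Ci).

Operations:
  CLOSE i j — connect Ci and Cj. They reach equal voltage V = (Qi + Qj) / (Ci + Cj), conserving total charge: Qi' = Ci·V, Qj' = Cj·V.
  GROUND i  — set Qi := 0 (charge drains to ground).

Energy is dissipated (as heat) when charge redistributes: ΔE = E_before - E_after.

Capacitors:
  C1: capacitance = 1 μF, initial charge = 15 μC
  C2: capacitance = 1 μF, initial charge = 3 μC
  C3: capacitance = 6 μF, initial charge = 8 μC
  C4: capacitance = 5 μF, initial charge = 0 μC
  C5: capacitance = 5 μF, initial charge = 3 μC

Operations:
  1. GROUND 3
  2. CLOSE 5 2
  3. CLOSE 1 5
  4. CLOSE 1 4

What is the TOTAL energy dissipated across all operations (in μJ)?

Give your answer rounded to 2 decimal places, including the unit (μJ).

Initial: C1(1μF, Q=15μC, V=15.00V), C2(1μF, Q=3μC, V=3.00V), C3(6μF, Q=8μC, V=1.33V), C4(5μF, Q=0μC, V=0.00V), C5(5μF, Q=3μC, V=0.60V)
Op 1: GROUND 3: Q3=0; energy lost=5.333
Op 2: CLOSE 5-2: Q_total=6.00, C_total=6.00, V=1.00; Q5=5.00, Q2=1.00; dissipated=2.400
Op 3: CLOSE 1-5: Q_total=20.00, C_total=6.00, V=3.33; Q1=3.33, Q5=16.67; dissipated=81.667
Op 4: CLOSE 1-4: Q_total=3.33, C_total=6.00, V=0.56; Q1=0.56, Q4=2.78; dissipated=4.630
Total dissipated: 94.030 μJ

Answer: 94.03 μJ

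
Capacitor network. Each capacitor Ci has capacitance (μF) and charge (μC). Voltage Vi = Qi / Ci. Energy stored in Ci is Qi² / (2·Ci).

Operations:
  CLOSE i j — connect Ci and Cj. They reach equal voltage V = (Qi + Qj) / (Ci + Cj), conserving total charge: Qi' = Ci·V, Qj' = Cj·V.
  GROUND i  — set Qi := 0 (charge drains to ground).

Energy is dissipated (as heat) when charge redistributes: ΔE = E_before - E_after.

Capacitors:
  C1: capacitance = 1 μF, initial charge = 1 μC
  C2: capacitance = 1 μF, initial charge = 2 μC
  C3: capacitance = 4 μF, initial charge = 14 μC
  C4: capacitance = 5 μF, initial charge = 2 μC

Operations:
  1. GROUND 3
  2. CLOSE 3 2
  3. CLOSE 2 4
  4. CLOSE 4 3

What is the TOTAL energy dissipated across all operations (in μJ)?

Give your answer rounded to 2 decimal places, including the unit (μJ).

Answer: 26.10 μJ

Derivation:
Initial: C1(1μF, Q=1μC, V=1.00V), C2(1μF, Q=2μC, V=2.00V), C3(4μF, Q=14μC, V=3.50V), C4(5μF, Q=2μC, V=0.40V)
Op 1: GROUND 3: Q3=0; energy lost=24.500
Op 2: CLOSE 3-2: Q_total=2.00, C_total=5.00, V=0.40; Q3=1.60, Q2=0.40; dissipated=1.600
Op 3: CLOSE 2-4: Q_total=2.40, C_total=6.00, V=0.40; Q2=0.40, Q4=2.00; dissipated=0.000
Op 4: CLOSE 4-3: Q_total=3.60, C_total=9.00, V=0.40; Q4=2.00, Q3=1.60; dissipated=0.000
Total dissipated: 26.100 μJ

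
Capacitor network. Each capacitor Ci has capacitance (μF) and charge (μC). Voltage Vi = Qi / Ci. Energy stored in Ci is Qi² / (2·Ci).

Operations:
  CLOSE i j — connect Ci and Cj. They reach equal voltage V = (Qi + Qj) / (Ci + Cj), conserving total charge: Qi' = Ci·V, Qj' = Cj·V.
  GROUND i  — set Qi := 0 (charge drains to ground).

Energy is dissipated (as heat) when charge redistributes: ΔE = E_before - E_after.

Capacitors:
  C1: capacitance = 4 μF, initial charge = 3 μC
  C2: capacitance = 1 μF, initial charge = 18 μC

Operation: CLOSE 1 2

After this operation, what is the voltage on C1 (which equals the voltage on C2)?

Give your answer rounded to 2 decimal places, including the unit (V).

Answer: 4.20 V

Derivation:
Initial: C1(4μF, Q=3μC, V=0.75V), C2(1μF, Q=18μC, V=18.00V)
Op 1: CLOSE 1-2: Q_total=21.00, C_total=5.00, V=4.20; Q1=16.80, Q2=4.20; dissipated=119.025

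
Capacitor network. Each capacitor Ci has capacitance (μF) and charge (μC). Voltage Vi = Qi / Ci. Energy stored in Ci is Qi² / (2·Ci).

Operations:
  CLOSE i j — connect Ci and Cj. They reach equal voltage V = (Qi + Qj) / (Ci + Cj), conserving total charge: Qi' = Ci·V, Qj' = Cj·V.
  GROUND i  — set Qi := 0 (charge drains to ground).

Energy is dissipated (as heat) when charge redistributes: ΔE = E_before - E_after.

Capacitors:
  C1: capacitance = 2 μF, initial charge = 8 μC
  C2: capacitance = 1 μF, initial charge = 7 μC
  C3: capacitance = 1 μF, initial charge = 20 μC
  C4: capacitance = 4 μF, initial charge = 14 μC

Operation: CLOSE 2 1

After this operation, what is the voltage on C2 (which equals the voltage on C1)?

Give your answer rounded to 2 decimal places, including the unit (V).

Initial: C1(2μF, Q=8μC, V=4.00V), C2(1μF, Q=7μC, V=7.00V), C3(1μF, Q=20μC, V=20.00V), C4(4μF, Q=14μC, V=3.50V)
Op 1: CLOSE 2-1: Q_total=15.00, C_total=3.00, V=5.00; Q2=5.00, Q1=10.00; dissipated=3.000

Answer: 5.00 V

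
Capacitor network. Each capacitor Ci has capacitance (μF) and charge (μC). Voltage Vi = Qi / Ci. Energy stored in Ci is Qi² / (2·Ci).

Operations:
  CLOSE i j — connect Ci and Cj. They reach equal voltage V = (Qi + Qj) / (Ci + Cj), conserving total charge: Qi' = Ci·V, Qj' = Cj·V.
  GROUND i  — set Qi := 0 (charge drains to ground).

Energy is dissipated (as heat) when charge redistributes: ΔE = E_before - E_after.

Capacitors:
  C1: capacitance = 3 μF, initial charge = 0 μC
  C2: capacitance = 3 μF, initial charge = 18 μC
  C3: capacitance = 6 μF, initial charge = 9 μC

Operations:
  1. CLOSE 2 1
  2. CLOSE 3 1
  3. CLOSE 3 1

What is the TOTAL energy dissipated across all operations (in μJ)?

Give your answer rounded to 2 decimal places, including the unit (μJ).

Initial: C1(3μF, Q=0μC, V=0.00V), C2(3μF, Q=18μC, V=6.00V), C3(6μF, Q=9μC, V=1.50V)
Op 1: CLOSE 2-1: Q_total=18.00, C_total=6.00, V=3.00; Q2=9.00, Q1=9.00; dissipated=27.000
Op 2: CLOSE 3-1: Q_total=18.00, C_total=9.00, V=2.00; Q3=12.00, Q1=6.00; dissipated=2.250
Op 3: CLOSE 3-1: Q_total=18.00, C_total=9.00, V=2.00; Q3=12.00, Q1=6.00; dissipated=0.000
Total dissipated: 29.250 μJ

Answer: 29.25 μJ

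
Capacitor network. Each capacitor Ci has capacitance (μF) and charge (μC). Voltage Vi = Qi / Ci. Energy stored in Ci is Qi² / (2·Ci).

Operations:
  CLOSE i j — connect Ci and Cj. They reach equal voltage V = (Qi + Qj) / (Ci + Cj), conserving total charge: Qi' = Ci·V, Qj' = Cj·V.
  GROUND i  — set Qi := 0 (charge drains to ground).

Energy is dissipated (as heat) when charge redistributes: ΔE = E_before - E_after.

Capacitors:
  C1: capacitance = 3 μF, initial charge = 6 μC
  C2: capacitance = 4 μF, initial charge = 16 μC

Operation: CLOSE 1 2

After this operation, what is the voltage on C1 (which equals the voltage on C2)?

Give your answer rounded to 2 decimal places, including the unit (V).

Initial: C1(3μF, Q=6μC, V=2.00V), C2(4μF, Q=16μC, V=4.00V)
Op 1: CLOSE 1-2: Q_total=22.00, C_total=7.00, V=3.14; Q1=9.43, Q2=12.57; dissipated=3.429

Answer: 3.14 V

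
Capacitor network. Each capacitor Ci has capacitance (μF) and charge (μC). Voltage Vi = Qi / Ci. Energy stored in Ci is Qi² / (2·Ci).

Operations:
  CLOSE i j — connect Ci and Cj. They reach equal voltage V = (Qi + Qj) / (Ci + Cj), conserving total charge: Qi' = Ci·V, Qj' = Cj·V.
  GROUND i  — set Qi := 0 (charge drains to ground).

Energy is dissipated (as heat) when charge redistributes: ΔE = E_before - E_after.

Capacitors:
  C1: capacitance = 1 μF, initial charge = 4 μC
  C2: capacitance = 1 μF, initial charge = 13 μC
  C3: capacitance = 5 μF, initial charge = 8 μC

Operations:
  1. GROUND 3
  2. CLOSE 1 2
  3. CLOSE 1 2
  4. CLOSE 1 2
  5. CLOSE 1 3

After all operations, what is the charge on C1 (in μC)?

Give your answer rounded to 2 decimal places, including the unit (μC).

Initial: C1(1μF, Q=4μC, V=4.00V), C2(1μF, Q=13μC, V=13.00V), C3(5μF, Q=8μC, V=1.60V)
Op 1: GROUND 3: Q3=0; energy lost=6.400
Op 2: CLOSE 1-2: Q_total=17.00, C_total=2.00, V=8.50; Q1=8.50, Q2=8.50; dissipated=20.250
Op 3: CLOSE 1-2: Q_total=17.00, C_total=2.00, V=8.50; Q1=8.50, Q2=8.50; dissipated=0.000
Op 4: CLOSE 1-2: Q_total=17.00, C_total=2.00, V=8.50; Q1=8.50, Q2=8.50; dissipated=0.000
Op 5: CLOSE 1-3: Q_total=8.50, C_total=6.00, V=1.42; Q1=1.42, Q3=7.08; dissipated=30.104
Final charges: Q1=1.42, Q2=8.50, Q3=7.08

Answer: 1.42 μC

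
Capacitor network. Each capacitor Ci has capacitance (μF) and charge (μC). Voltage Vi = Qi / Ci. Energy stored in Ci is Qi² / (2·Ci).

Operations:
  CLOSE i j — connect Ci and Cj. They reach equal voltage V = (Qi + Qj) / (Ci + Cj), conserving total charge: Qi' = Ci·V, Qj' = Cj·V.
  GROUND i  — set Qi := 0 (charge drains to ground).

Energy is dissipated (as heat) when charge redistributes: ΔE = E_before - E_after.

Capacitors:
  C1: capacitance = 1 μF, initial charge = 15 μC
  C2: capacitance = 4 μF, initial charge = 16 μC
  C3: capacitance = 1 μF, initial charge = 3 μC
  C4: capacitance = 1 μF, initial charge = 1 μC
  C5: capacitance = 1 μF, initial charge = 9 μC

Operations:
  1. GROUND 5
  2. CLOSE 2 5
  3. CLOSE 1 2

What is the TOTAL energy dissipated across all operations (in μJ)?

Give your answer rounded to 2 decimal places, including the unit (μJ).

Initial: C1(1μF, Q=15μC, V=15.00V), C2(4μF, Q=16μC, V=4.00V), C3(1μF, Q=3μC, V=3.00V), C4(1μF, Q=1μC, V=1.00V), C5(1μF, Q=9μC, V=9.00V)
Op 1: GROUND 5: Q5=0; energy lost=40.500
Op 2: CLOSE 2-5: Q_total=16.00, C_total=5.00, V=3.20; Q2=12.80, Q5=3.20; dissipated=6.400
Op 3: CLOSE 1-2: Q_total=27.80, C_total=5.00, V=5.56; Q1=5.56, Q2=22.24; dissipated=55.696
Total dissipated: 102.596 μJ

Answer: 102.60 μJ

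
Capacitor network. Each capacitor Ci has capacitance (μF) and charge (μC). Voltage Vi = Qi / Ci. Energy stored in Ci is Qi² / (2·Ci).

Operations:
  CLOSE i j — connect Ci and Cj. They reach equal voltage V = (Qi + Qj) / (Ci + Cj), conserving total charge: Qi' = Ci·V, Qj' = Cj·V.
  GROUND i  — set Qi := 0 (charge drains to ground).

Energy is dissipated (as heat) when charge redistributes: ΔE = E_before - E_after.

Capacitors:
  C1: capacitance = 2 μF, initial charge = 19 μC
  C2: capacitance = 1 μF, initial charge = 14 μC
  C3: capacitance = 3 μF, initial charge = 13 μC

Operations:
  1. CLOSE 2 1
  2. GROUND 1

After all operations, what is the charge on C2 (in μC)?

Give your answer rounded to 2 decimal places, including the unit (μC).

Answer: 11.00 μC

Derivation:
Initial: C1(2μF, Q=19μC, V=9.50V), C2(1μF, Q=14μC, V=14.00V), C3(3μF, Q=13μC, V=4.33V)
Op 1: CLOSE 2-1: Q_total=33.00, C_total=3.00, V=11.00; Q2=11.00, Q1=22.00; dissipated=6.750
Op 2: GROUND 1: Q1=0; energy lost=121.000
Final charges: Q1=0.00, Q2=11.00, Q3=13.00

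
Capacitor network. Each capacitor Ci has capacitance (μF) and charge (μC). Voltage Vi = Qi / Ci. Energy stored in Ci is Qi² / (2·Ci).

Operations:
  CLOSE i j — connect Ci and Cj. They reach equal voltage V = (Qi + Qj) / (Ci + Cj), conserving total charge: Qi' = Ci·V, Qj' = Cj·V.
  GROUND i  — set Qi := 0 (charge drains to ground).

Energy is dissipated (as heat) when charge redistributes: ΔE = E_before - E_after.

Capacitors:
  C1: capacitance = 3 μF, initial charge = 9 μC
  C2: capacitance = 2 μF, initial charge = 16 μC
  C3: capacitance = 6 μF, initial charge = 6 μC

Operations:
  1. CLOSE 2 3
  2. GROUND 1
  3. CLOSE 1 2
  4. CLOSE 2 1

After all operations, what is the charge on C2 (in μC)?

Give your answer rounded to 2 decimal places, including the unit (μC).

Initial: C1(3μF, Q=9μC, V=3.00V), C2(2μF, Q=16μC, V=8.00V), C3(6μF, Q=6μC, V=1.00V)
Op 1: CLOSE 2-3: Q_total=22.00, C_total=8.00, V=2.75; Q2=5.50, Q3=16.50; dissipated=36.750
Op 2: GROUND 1: Q1=0; energy lost=13.500
Op 3: CLOSE 1-2: Q_total=5.50, C_total=5.00, V=1.10; Q1=3.30, Q2=2.20; dissipated=4.537
Op 4: CLOSE 2-1: Q_total=5.50, C_total=5.00, V=1.10; Q2=2.20, Q1=3.30; dissipated=0.000
Final charges: Q1=3.30, Q2=2.20, Q3=16.50

Answer: 2.20 μC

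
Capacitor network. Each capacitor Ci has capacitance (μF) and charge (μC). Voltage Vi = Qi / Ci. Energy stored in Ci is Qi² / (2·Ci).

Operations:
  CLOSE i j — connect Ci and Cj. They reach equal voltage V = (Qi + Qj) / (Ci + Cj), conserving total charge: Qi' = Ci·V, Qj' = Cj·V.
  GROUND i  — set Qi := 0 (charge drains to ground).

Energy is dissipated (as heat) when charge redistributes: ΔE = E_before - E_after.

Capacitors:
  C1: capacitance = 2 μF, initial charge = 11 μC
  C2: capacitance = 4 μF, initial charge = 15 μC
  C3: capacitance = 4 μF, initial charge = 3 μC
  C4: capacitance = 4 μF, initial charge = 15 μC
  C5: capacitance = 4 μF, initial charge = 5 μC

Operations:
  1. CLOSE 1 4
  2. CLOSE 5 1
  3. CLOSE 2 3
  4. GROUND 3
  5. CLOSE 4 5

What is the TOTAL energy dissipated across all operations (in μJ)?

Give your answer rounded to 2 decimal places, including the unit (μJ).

Answer: 31.73 μJ

Derivation:
Initial: C1(2μF, Q=11μC, V=5.50V), C2(4μF, Q=15μC, V=3.75V), C3(4μF, Q=3μC, V=0.75V), C4(4μF, Q=15μC, V=3.75V), C5(4μF, Q=5μC, V=1.25V)
Op 1: CLOSE 1-4: Q_total=26.00, C_total=6.00, V=4.33; Q1=8.67, Q4=17.33; dissipated=2.042
Op 2: CLOSE 5-1: Q_total=13.67, C_total=6.00, V=2.28; Q5=9.11, Q1=4.56; dissipated=6.338
Op 3: CLOSE 2-3: Q_total=18.00, C_total=8.00, V=2.25; Q2=9.00, Q3=9.00; dissipated=9.000
Op 4: GROUND 3: Q3=0; energy lost=10.125
Op 5: CLOSE 4-5: Q_total=26.44, C_total=8.00, V=3.31; Q4=13.22, Q5=13.22; dissipated=4.225
Total dissipated: 31.730 μJ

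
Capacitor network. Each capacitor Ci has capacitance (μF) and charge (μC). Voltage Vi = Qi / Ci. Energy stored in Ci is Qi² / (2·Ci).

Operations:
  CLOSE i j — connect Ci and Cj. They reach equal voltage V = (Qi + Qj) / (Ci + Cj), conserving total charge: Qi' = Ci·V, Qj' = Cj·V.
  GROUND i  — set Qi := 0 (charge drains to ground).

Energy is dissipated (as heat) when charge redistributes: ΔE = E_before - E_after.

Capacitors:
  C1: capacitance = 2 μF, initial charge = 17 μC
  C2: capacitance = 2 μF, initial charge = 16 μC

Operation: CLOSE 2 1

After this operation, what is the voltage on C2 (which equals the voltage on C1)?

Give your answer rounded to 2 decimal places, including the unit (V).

Initial: C1(2μF, Q=17μC, V=8.50V), C2(2μF, Q=16μC, V=8.00V)
Op 1: CLOSE 2-1: Q_total=33.00, C_total=4.00, V=8.25; Q2=16.50, Q1=16.50; dissipated=0.125

Answer: 8.25 V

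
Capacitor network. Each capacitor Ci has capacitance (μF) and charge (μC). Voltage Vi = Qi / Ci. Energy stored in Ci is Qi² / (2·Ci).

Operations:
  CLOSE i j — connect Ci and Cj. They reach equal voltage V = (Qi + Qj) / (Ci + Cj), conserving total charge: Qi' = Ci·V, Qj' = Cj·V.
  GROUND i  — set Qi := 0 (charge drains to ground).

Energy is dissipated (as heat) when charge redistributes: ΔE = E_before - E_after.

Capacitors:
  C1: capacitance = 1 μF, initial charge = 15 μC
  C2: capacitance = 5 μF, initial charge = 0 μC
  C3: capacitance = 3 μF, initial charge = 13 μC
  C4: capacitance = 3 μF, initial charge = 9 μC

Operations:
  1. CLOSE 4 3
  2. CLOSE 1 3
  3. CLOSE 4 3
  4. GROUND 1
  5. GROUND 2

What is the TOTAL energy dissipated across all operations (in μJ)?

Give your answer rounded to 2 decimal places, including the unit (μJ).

Initial: C1(1μF, Q=15μC, V=15.00V), C2(5μF, Q=0μC, V=0.00V), C3(3μF, Q=13μC, V=4.33V), C4(3μF, Q=9μC, V=3.00V)
Op 1: CLOSE 4-3: Q_total=22.00, C_total=6.00, V=3.67; Q4=11.00, Q3=11.00; dissipated=1.333
Op 2: CLOSE 1-3: Q_total=26.00, C_total=4.00, V=6.50; Q1=6.50, Q3=19.50; dissipated=48.167
Op 3: CLOSE 4-3: Q_total=30.50, C_total=6.00, V=5.08; Q4=15.25, Q3=15.25; dissipated=6.021
Op 4: GROUND 1: Q1=0; energy lost=21.125
Op 5: GROUND 2: Q2=0; energy lost=0.000
Total dissipated: 76.646 μJ

Answer: 76.65 μJ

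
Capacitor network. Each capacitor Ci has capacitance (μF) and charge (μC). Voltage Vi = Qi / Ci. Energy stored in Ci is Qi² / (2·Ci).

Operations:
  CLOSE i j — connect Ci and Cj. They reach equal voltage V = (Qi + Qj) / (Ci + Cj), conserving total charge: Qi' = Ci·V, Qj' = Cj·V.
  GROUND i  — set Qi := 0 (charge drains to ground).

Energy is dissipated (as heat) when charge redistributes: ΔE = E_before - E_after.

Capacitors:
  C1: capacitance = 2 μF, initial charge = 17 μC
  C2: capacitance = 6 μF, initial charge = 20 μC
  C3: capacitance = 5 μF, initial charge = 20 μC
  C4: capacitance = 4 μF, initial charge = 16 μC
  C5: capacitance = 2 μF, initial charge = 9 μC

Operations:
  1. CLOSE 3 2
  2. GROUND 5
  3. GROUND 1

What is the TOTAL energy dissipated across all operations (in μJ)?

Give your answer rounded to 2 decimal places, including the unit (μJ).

Answer: 93.11 μJ

Derivation:
Initial: C1(2μF, Q=17μC, V=8.50V), C2(6μF, Q=20μC, V=3.33V), C3(5μF, Q=20μC, V=4.00V), C4(4μF, Q=16μC, V=4.00V), C5(2μF, Q=9μC, V=4.50V)
Op 1: CLOSE 3-2: Q_total=40.00, C_total=11.00, V=3.64; Q3=18.18, Q2=21.82; dissipated=0.606
Op 2: GROUND 5: Q5=0; energy lost=20.250
Op 3: GROUND 1: Q1=0; energy lost=72.250
Total dissipated: 93.106 μJ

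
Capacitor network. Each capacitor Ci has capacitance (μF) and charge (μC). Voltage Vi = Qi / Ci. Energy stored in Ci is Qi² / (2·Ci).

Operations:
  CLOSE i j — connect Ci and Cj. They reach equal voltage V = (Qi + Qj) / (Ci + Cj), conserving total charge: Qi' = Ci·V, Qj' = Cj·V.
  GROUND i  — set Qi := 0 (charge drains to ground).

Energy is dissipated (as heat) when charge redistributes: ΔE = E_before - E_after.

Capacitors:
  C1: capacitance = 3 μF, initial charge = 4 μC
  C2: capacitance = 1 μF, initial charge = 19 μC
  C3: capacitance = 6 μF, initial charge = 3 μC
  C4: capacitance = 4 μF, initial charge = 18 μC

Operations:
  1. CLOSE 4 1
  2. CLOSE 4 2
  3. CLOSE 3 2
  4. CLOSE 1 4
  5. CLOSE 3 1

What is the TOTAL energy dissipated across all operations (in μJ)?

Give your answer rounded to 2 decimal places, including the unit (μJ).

Answer: 145.42 μJ

Derivation:
Initial: C1(3μF, Q=4μC, V=1.33V), C2(1μF, Q=19μC, V=19.00V), C3(6μF, Q=3μC, V=0.50V), C4(4μF, Q=18μC, V=4.50V)
Op 1: CLOSE 4-1: Q_total=22.00, C_total=7.00, V=3.14; Q4=12.57, Q1=9.43; dissipated=8.595
Op 2: CLOSE 4-2: Q_total=31.57, C_total=5.00, V=6.31; Q4=25.26, Q2=6.31; dissipated=100.580
Op 3: CLOSE 3-2: Q_total=9.31, C_total=7.00, V=1.33; Q3=7.98, Q2=1.33; dissipated=14.488
Op 4: CLOSE 1-4: Q_total=34.69, C_total=7.00, V=4.96; Q1=14.87, Q4=19.82; dissipated=8.621
Op 5: CLOSE 3-1: Q_total=22.85, C_total=9.00, V=2.54; Q3=15.23, Q1=7.62; dissipated=13.137
Total dissipated: 145.421 μJ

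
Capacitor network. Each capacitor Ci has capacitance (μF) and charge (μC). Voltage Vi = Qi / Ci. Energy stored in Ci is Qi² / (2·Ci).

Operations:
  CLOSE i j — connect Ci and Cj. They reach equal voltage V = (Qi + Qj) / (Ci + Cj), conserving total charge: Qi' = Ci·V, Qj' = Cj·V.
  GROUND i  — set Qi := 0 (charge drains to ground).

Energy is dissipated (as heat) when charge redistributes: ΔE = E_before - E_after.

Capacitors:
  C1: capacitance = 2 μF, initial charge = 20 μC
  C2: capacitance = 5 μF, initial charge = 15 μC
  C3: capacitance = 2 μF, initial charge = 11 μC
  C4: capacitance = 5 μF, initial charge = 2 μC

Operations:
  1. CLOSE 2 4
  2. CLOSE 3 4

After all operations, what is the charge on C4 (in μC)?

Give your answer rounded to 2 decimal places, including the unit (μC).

Initial: C1(2μF, Q=20μC, V=10.00V), C2(5μF, Q=15μC, V=3.00V), C3(2μF, Q=11μC, V=5.50V), C4(5μF, Q=2μC, V=0.40V)
Op 1: CLOSE 2-4: Q_total=17.00, C_total=10.00, V=1.70; Q2=8.50, Q4=8.50; dissipated=8.450
Op 2: CLOSE 3-4: Q_total=19.50, C_total=7.00, V=2.79; Q3=5.57, Q4=13.93; dissipated=10.314
Final charges: Q1=20.00, Q2=8.50, Q3=5.57, Q4=13.93

Answer: 13.93 μC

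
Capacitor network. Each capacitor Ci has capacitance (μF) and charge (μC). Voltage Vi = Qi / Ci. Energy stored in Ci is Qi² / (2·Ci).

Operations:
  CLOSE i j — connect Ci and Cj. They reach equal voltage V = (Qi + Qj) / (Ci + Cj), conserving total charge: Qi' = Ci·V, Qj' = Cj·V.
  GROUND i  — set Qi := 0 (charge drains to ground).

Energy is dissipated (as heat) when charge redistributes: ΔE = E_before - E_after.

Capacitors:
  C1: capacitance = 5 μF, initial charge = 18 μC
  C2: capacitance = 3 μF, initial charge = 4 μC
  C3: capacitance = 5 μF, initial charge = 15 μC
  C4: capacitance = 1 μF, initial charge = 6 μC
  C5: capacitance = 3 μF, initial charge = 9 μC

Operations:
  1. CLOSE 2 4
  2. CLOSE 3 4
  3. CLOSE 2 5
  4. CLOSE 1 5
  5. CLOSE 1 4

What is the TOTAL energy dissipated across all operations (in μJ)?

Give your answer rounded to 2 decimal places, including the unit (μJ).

Answer: 9.19 μJ

Derivation:
Initial: C1(5μF, Q=18μC, V=3.60V), C2(3μF, Q=4μC, V=1.33V), C3(5μF, Q=15μC, V=3.00V), C4(1μF, Q=6μC, V=6.00V), C5(3μF, Q=9μC, V=3.00V)
Op 1: CLOSE 2-4: Q_total=10.00, C_total=4.00, V=2.50; Q2=7.50, Q4=2.50; dissipated=8.167
Op 2: CLOSE 3-4: Q_total=17.50, C_total=6.00, V=2.92; Q3=14.58, Q4=2.92; dissipated=0.104
Op 3: CLOSE 2-5: Q_total=16.50, C_total=6.00, V=2.75; Q2=8.25, Q5=8.25; dissipated=0.188
Op 4: CLOSE 1-5: Q_total=26.25, C_total=8.00, V=3.28; Q1=16.41, Q5=9.84; dissipated=0.677
Op 5: CLOSE 1-4: Q_total=19.32, C_total=6.00, V=3.22; Q1=16.10, Q4=3.22; dissipated=0.055
Total dissipated: 9.191 μJ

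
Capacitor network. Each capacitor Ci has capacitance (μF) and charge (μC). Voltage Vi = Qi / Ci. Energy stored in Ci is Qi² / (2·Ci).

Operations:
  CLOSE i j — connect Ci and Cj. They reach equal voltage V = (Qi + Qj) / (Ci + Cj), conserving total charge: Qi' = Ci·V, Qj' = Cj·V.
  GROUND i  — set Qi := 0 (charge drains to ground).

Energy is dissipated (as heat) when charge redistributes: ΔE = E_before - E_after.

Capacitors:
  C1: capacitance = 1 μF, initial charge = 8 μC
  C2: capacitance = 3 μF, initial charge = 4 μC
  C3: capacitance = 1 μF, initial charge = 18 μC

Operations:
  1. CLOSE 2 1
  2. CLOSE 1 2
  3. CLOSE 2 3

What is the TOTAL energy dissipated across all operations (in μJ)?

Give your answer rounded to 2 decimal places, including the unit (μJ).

Answer: 101.04 μJ

Derivation:
Initial: C1(1μF, Q=8μC, V=8.00V), C2(3μF, Q=4μC, V=1.33V), C3(1μF, Q=18μC, V=18.00V)
Op 1: CLOSE 2-1: Q_total=12.00, C_total=4.00, V=3.00; Q2=9.00, Q1=3.00; dissipated=16.667
Op 2: CLOSE 1-2: Q_total=12.00, C_total=4.00, V=3.00; Q1=3.00, Q2=9.00; dissipated=0.000
Op 3: CLOSE 2-3: Q_total=27.00, C_total=4.00, V=6.75; Q2=20.25, Q3=6.75; dissipated=84.375
Total dissipated: 101.042 μJ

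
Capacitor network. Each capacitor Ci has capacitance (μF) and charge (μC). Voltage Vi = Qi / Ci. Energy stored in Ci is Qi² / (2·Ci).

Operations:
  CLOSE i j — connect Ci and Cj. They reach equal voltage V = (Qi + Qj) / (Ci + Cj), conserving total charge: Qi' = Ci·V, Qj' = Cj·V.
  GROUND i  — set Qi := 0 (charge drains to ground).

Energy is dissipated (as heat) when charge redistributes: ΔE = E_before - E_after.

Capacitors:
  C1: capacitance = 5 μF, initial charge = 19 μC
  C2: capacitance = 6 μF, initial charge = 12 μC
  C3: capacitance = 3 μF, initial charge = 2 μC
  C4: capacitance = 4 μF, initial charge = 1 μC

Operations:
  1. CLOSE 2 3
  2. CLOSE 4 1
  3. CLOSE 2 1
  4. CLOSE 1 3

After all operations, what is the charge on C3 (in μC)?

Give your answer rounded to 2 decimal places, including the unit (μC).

Initial: C1(5μF, Q=19μC, V=3.80V), C2(6μF, Q=12μC, V=2.00V), C3(3μF, Q=2μC, V=0.67V), C4(4μF, Q=1μC, V=0.25V)
Op 1: CLOSE 2-3: Q_total=14.00, C_total=9.00, V=1.56; Q2=9.33, Q3=4.67; dissipated=1.778
Op 2: CLOSE 4-1: Q_total=20.00, C_total=9.00, V=2.22; Q4=8.89, Q1=11.11; dissipated=14.003
Op 3: CLOSE 2-1: Q_total=20.44, C_total=11.00, V=1.86; Q2=11.15, Q1=9.29; dissipated=0.606
Op 4: CLOSE 1-3: Q_total=13.96, C_total=8.00, V=1.74; Q1=8.72, Q3=5.23; dissipated=0.086
Final charges: Q1=8.72, Q2=11.15, Q3=5.23, Q4=8.89

Answer: 5.23 μC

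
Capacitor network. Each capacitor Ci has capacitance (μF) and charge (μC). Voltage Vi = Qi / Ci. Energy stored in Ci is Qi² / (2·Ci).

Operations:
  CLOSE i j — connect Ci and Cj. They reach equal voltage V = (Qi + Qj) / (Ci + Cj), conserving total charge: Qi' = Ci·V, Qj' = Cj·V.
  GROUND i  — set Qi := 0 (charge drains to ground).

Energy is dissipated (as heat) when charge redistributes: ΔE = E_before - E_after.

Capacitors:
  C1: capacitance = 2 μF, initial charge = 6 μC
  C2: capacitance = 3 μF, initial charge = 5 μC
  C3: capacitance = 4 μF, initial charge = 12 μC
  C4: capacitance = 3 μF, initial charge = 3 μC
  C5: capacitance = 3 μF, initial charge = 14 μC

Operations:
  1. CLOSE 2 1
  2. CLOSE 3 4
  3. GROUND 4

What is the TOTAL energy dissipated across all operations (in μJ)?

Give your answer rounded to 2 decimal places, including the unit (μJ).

Initial: C1(2μF, Q=6μC, V=3.00V), C2(3μF, Q=5μC, V=1.67V), C3(4μF, Q=12μC, V=3.00V), C4(3μF, Q=3μC, V=1.00V), C5(3μF, Q=14μC, V=4.67V)
Op 1: CLOSE 2-1: Q_total=11.00, C_total=5.00, V=2.20; Q2=6.60, Q1=4.40; dissipated=1.067
Op 2: CLOSE 3-4: Q_total=15.00, C_total=7.00, V=2.14; Q3=8.57, Q4=6.43; dissipated=3.429
Op 3: GROUND 4: Q4=0; energy lost=6.888
Total dissipated: 11.383 μJ

Answer: 11.38 μJ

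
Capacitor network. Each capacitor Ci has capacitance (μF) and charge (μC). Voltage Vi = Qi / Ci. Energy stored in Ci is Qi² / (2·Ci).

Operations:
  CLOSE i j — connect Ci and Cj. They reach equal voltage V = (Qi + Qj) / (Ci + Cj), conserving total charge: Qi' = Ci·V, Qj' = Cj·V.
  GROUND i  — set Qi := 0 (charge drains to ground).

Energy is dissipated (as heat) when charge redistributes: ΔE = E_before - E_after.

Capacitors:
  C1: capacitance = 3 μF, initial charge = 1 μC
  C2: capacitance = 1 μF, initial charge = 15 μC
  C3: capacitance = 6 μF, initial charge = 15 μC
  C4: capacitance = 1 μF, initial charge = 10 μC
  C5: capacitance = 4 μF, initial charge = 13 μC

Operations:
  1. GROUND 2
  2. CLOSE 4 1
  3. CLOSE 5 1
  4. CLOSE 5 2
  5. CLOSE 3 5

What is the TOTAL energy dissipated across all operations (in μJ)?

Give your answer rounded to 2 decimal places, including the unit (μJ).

Initial: C1(3μF, Q=1μC, V=0.33V), C2(1μF, Q=15μC, V=15.00V), C3(6μF, Q=15μC, V=2.50V), C4(1μF, Q=10μC, V=10.00V), C5(4μF, Q=13μC, V=3.25V)
Op 1: GROUND 2: Q2=0; energy lost=112.500
Op 2: CLOSE 4-1: Q_total=11.00, C_total=4.00, V=2.75; Q4=2.75, Q1=8.25; dissipated=35.042
Op 3: CLOSE 5-1: Q_total=21.25, C_total=7.00, V=3.04; Q5=12.14, Q1=9.11; dissipated=0.214
Op 4: CLOSE 5-2: Q_total=12.14, C_total=5.00, V=2.43; Q5=9.71, Q2=2.43; dissipated=3.686
Op 5: CLOSE 3-5: Q_total=24.71, C_total=10.00, V=2.47; Q3=14.83, Q5=9.89; dissipated=0.006
Total dissipated: 151.448 μJ

Answer: 151.45 μJ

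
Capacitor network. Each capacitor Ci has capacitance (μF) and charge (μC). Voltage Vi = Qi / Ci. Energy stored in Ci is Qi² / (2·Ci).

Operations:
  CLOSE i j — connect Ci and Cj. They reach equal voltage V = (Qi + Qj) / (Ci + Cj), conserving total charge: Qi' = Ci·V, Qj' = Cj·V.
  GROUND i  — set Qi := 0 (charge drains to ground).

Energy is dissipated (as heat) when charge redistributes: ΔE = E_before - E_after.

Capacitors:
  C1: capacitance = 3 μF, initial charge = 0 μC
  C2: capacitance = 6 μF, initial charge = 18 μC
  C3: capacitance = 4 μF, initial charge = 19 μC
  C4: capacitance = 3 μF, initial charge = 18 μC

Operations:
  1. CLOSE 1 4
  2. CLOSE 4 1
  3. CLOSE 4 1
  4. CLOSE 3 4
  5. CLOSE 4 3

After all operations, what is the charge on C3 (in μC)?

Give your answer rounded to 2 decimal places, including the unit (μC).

Answer: 16.00 μC

Derivation:
Initial: C1(3μF, Q=0μC, V=0.00V), C2(6μF, Q=18μC, V=3.00V), C3(4μF, Q=19μC, V=4.75V), C4(3μF, Q=18μC, V=6.00V)
Op 1: CLOSE 1-4: Q_total=18.00, C_total=6.00, V=3.00; Q1=9.00, Q4=9.00; dissipated=27.000
Op 2: CLOSE 4-1: Q_total=18.00, C_total=6.00, V=3.00; Q4=9.00, Q1=9.00; dissipated=0.000
Op 3: CLOSE 4-1: Q_total=18.00, C_total=6.00, V=3.00; Q4=9.00, Q1=9.00; dissipated=0.000
Op 4: CLOSE 3-4: Q_total=28.00, C_total=7.00, V=4.00; Q3=16.00, Q4=12.00; dissipated=2.625
Op 5: CLOSE 4-3: Q_total=28.00, C_total=7.00, V=4.00; Q4=12.00, Q3=16.00; dissipated=0.000
Final charges: Q1=9.00, Q2=18.00, Q3=16.00, Q4=12.00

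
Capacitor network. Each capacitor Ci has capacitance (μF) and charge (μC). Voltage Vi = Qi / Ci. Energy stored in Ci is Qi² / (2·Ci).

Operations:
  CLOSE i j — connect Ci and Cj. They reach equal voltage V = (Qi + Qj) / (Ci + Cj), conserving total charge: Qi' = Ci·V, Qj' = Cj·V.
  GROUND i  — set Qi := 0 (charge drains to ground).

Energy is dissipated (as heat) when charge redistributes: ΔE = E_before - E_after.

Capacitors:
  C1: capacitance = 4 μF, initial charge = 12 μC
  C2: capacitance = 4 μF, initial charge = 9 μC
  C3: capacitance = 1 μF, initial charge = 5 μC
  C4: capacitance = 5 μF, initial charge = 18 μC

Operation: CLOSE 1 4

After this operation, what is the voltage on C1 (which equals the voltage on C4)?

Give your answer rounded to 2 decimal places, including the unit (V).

Answer: 3.33 V

Derivation:
Initial: C1(4μF, Q=12μC, V=3.00V), C2(4μF, Q=9μC, V=2.25V), C3(1μF, Q=5μC, V=5.00V), C4(5μF, Q=18μC, V=3.60V)
Op 1: CLOSE 1-4: Q_total=30.00, C_total=9.00, V=3.33; Q1=13.33, Q4=16.67; dissipated=0.400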